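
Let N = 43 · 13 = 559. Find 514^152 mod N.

Mod 43: 514 ≡ 41; by Fermat, exponent reduces to 152 mod 42 = 26; 41^26 ≡ 11 (mod 43).
Mod 13: 514 ≡ 7; by Fermat, exponent reduces to 152 mod 12 = 8; 7^8 ≡ 3 (mod 13).
Combine by CRT: x ≡ 11 (mod 43), x ≡ 3 (mod 13) ⇒ x ≡ 484 (mod 559).

484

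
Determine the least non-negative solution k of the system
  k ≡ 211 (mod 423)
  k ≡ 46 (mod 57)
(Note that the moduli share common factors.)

2326

gcd(423, 57) = 3 and 3 | (46 − 211), so the pair is consistent; merging gives k ≡ 2326 (mod 8037), where 8037 = lcm(423, 57).
The solution is unique modulo lcm(423, 57) = 8037.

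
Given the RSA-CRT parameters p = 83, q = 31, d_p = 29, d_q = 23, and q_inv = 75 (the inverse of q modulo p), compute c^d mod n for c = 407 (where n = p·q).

715

m₁ = c^(d_p) mod p: c ≡ 75 (mod 83), and 75^29 mod 83 = 51.
m₂ = c^(d_q) mod q: c ≡ 4 (mod 31), and 4^23 mod 31 = 2.
h = q_inv·(m₁ − m₂) mod p = 75·(51 − 2) mod 83 = 23.
m = m₂ + h·q = 2 + 23·31 = 715.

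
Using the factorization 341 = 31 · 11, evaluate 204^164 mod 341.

174

Mod 31: 204 ≡ 18; by Fermat, exponent reduces to 164 mod 30 = 14; 18^14 ≡ 19 (mod 31).
Mod 11: 204 ≡ 6; by Fermat, exponent reduces to 164 mod 10 = 4; 6^4 ≡ 9 (mod 11).
Combine by CRT: x ≡ 19 (mod 31), x ≡ 9 (mod 11) ⇒ x ≡ 174 (mod 341).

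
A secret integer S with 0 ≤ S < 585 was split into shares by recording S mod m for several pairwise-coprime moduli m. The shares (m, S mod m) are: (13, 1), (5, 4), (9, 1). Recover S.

Combine the congruences pairwise.
From S ≡ 1 (mod 13) write S = 1 + 13t. Substituting into S ≡ 4 (mod 5) gives 13t ≡ 3 (mod 5), and since 3⁻¹ ≡ 2 (mod 5), t ≡ 1. Hence S ≡ 1 + 13·1 = 14 (mod 65).
From S ≡ 14 (mod 65) write S = 14 + 65t. Substituting into S ≡ 1 (mod 9) gives 65t ≡ 5 (mod 9), and since 2⁻¹ ≡ 5 (mod 9), t ≡ 7. Hence S ≡ 14 + 65·7 = 469 (mod 585).

469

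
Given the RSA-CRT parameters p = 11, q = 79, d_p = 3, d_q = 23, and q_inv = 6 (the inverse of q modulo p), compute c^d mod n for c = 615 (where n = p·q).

m₁ = c^(d_p) mod p: c ≡ 10 (mod 11), and 10^3 mod 11 = 10.
m₂ = c^(d_q) mod q: c ≡ 62 (mod 79), and 62^23 mod 79 = 21.
h = q_inv·(m₁ − m₂) mod p = 6·(10 − 21) mod 11 = 0.
m = m₂ + h·q = 21 + 0·79 = 21.

21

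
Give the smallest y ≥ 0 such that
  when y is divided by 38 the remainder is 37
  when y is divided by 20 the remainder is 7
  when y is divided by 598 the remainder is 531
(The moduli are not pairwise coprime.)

91427

Combine the congruences pairwise.
gcd(38, 20) = 2 and 2 | (7 − 37), so the pair is consistent; merging gives y ≡ 227 (mod 380), where 380 = lcm(38, 20).
gcd(380, 598) = 2 and 2 | (531 − 227), so the pair is consistent; merging gives y ≡ 91427 (mod 113620), where 113620 = lcm(380, 598).
The solution is unique modulo lcm(38, 20, 598) = 113620.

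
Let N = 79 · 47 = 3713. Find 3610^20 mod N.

Mod 79: 3610 ≡ 55; 55^20 ≡ 23 (mod 79).
Mod 47: 3610 ≡ 38; 38^20 ≡ 2 (mod 47).
Combine by CRT: x ≡ 23 (mod 79), x ≡ 2 (mod 47) ⇒ x ≡ 3104 (mod 3713).

3104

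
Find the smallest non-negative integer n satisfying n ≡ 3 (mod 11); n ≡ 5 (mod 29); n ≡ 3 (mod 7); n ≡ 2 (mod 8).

From n ≡ 3 (mod 11) write n = 3 + 11t. Substituting into n ≡ 5 (mod 29) gives 11t ≡ 2 (mod 29), and since 11⁻¹ ≡ 8 (mod 29), t ≡ 16. Hence n ≡ 3 + 11·16 = 179 (mod 319).
From n ≡ 179 (mod 319) write n = 179 + 319t. Substituting into n ≡ 3 (mod 7) gives 319t ≡ 6 (mod 7), and since 4⁻¹ ≡ 2 (mod 7), t ≡ 5. Hence n ≡ 179 + 319·5 = 1774 (mod 2233).
From n ≡ 1774 (mod 2233) write n = 1774 + 2233t. Substituting into n ≡ 2 (mod 8) gives 2233t ≡ 4 (mod 8), and since 1⁻¹ ≡ 1 (mod 8), t ≡ 4. Hence n ≡ 1774 + 2233·4 = 10706 (mod 17864).

10706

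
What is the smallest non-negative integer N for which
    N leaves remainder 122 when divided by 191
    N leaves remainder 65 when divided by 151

4897

Combine the congruences pairwise.
From N ≡ 122 (mod 191) write N = 122 + 191t. Substituting into N ≡ 65 (mod 151) gives 191t ≡ 94 (mod 151), and since 40⁻¹ ≡ 34 (mod 151), t ≡ 25. Hence N ≡ 122 + 191·25 = 4897 (mod 28841).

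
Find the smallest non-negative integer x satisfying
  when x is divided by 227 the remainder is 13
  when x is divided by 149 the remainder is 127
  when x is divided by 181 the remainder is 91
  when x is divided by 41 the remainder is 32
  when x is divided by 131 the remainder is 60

Combine the congruences pairwise.
From x ≡ 13 (mod 227) write x = 13 + 227t. Substituting into x ≡ 127 (mod 149) gives 227t ≡ 114 (mod 149), and since 78⁻¹ ≡ 128 (mod 149), t ≡ 139. Hence x ≡ 13 + 227·139 = 31566 (mod 33823).
From x ≡ 31566 (mod 33823) write x = 31566 + 33823t. Substituting into x ≡ 91 (mod 181) gives 33823t ≡ 19 (mod 181), and since 157⁻¹ ≡ 98 (mod 181), t ≡ 52. Hence x ≡ 31566 + 33823·52 = 1790362 (mod 6121963).
From x ≡ 1790362 (mod 6121963) write x = 1790362 + 6121963t. Substituting into x ≡ 32 (mod 41) gives 6121963t ≡ 17 (mod 41), and since 7⁻¹ ≡ 6 (mod 41), t ≡ 20. Hence x ≡ 1790362 + 6121963·20 = 124229622 (mod 251000483).
From x ≡ 124229622 (mod 251000483) write x = 124229622 + 251000483t. Substituting into x ≡ 60 (mod 131) gives 251000483t ≡ 96 (mod 131), and since 29⁻¹ ≡ 122 (mod 131), t ≡ 53. Hence x ≡ 124229622 + 251000483·53 = 13427255221 (mod 32881063273).

13427255221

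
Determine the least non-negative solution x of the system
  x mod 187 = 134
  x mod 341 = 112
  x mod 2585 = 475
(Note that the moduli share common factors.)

1184405

Combine the congruences pairwise.
gcd(187, 341) = 11 and 11 | (112 − 134), so the pair is consistent; merging gives x ≡ 1817 (mod 5797), where 5797 = lcm(187, 341).
gcd(5797, 2585) = 11 and 11 | (475 − 1817), so the pair is consistent; merging gives x ≡ 1184405 (mod 1362295), where 1362295 = lcm(5797, 2585).
The solution is unique modulo lcm(187, 341, 2585) = 1362295.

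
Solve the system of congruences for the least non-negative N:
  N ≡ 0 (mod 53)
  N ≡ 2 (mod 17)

53

From N ≡ 0 (mod 53) write N = 0 + 53t. Substituting into N ≡ 2 (mod 17) gives 53t ≡ 2 (mod 17), and since 2⁻¹ ≡ 9 (mod 17), t ≡ 1. Hence N ≡ 0 + 53·1 = 53 (mod 901).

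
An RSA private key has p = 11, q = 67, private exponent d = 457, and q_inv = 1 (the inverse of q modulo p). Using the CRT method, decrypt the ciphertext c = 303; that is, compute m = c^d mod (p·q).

d_p = d mod (p−1) = 457 mod 10 = 7; d_q = d mod (q−1) = 61.
m₁ = c^(d_p) mod p: c ≡ 6 (mod 11), and 6^7 mod 11 = 8.
m₂ = c^(d_q) mod q: c ≡ 35 (mod 67), and 35^61 mod 67 = 55.
h = q_inv·(m₁ − m₂) mod p = 1·(8 − 55) mod 11 = 8.
m = m₂ + h·q = 55 + 8·67 = 591.

591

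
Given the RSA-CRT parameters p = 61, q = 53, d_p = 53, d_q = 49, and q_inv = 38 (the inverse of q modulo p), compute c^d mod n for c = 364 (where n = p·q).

m₁ = c^(d_p) mod p: c ≡ 59 (mod 61), and 59^53 mod 61 = 10.
m₂ = c^(d_q) mod q: c ≡ 46 (mod 53), and 46^49 mod 53 = 36.
h = q_inv·(m₁ − m₂) mod p = 38·(10 − 36) mod 61 = 49.
m = m₂ + h·q = 36 + 49·53 = 2633.

2633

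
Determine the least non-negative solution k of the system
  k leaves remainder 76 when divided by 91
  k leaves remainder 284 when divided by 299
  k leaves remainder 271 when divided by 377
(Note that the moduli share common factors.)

gcd(91, 299) = 13 and 13 | (284 − 76), so the pair is consistent; merging gives k ≡ 2078 (mod 2093), where 2093 = lcm(91, 299).
gcd(2093, 377) = 13 and 13 | (271 − 2078), so the pair is consistent; merging gives k ≡ 10450 (mod 60697), where 60697 = lcm(2093, 377).
The solution is unique modulo lcm(91, 299, 377) = 60697.

10450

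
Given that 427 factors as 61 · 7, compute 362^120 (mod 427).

Mod 61: 362 ≡ 57; since 60 | 120, by Fermat 57^120 ≡ 1 (mod 61).
Mod 7: 362 ≡ 5; since 6 | 120, by Fermat 5^120 ≡ 1 (mod 7).
Combine by CRT: x ≡ 1 (mod 61), x ≡ 1 (mod 7) ⇒ x ≡ 1 (mod 427).

1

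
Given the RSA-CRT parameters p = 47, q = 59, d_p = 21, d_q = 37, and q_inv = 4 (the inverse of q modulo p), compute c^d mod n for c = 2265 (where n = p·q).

m₁ = c^(d_p) mod p: c ≡ 9 (mod 47), and 9^21 mod 47 = 18.
m₂ = c^(d_q) mod q: c ≡ 23 (mod 59), and 23^37 mod 59 = 43.
h = q_inv·(m₁ − m₂) mod p = 4·(18 − 43) mod 47 = 41.
m = m₂ + h·q = 43 + 41·59 = 2462.

2462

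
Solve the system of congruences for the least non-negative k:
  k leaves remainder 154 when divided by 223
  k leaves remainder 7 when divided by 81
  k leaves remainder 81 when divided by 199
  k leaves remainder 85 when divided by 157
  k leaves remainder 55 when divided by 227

Combine the congruences pairwise.
From k ≡ 154 (mod 223) write k = 154 + 223t. Substituting into k ≡ 7 (mod 81) gives 223t ≡ 15 (mod 81), and since 61⁻¹ ≡ 4 (mod 81), t ≡ 60. Hence k ≡ 154 + 223·60 = 13534 (mod 18063).
From k ≡ 13534 (mod 18063) write k = 13534 + 18063t. Substituting into k ≡ 81 (mod 199) gives 18063t ≡ 79 (mod 199), and since 153⁻¹ ≡ 186 (mod 199), t ≡ 167. Hence k ≡ 13534 + 18063·167 = 3030055 (mod 3594537).
From k ≡ 3030055 (mod 3594537) write k = 3030055 + 3594537t. Substituting into k ≡ 85 (mod 157) gives 3594537t ≡ 130 (mod 157), and since 22⁻¹ ≡ 50 (mod 157), t ≡ 63. Hence k ≡ 3030055 + 3594537·63 = 229485886 (mod 564342309).
From k ≡ 229485886 (mod 564342309) write k = 229485886 + 564342309t. Substituting into k ≡ 55 (mod 227) gives 564342309t ≡ 46 (mod 227), and since 106⁻¹ ≡ 15 (mod 227), t ≡ 9. Hence k ≡ 229485886 + 564342309·9 = 5308566667 (mod 128105704143).

5308566667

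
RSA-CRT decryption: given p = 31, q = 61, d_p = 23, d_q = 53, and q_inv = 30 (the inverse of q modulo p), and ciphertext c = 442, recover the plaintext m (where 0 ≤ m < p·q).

m₁ = c^(d_p) mod p: c ≡ 8 (mod 31), and 8^23 mod 31 = 16.
m₂ = c^(d_q) mod q: c ≡ 15 (mod 61), and 15^53 mod 61 = 25.
h = q_inv·(m₁ − m₂) mod p = 30·(16 − 25) mod 31 = 9.
m = m₂ + h·q = 25 + 9·61 = 574.

574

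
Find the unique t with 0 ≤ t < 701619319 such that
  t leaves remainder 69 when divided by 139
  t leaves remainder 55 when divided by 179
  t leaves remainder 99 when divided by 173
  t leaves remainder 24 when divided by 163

The moduli are pairwise coprime; N = 139·179·173·163 = 701619319.
N/139 = 5047621; 5047621 ≡ 114 (mod 139); 114·50 ≡ 1, so inverse 50.
N/179 = 3919661; 3919661 ≡ 98 (mod 179); 98·137 ≡ 1, so inverse 137.
N/173 = 4055603; 4055603 ≡ 137 (mod 173); 137·24 ≡ 1, so inverse 24.
N/163 = 4304413; 4304413 ≡ 72 (mod 163); 72·120 ≡ 1, so inverse 120.
t ≡ 69·5047621·50 + 55·3919661·137 + 99·4055603·24 + 24·4304413·120 = 68981760253.
68981760253 mod 701619319 = 223066991.

223066991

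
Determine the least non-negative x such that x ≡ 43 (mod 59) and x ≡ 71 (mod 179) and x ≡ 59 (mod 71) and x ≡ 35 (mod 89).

The moduli are pairwise coprime; N = 59·179·71·89 = 66734959.
N/59 = 1131101; 1131101 ≡ 12 (mod 59); 12·5 ≡ 1, so inverse 5.
N/179 = 372821; 372821 ≡ 143 (mod 179); 143·174 ≡ 1, so inverse 174.
N/71 = 939929; 939929 ≡ 31 (mod 71); 31·55 ≡ 1, so inverse 55.
N/89 = 749831; 749831 ≡ 6 (mod 89); 6·15 ≡ 1, so inverse 15.
x ≡ 43·1131101·5 + 71·372821·174 + 59·939929·55 + 35·749831·15 = 8292748229.
8292748229 mod 66734959 = 17613313.

17613313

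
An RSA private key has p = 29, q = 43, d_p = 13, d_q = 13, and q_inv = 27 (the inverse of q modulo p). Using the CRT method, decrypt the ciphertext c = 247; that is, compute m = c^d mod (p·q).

1071

m₁ = c^(d_p) mod p: c ≡ 15 (mod 29), and 15^13 mod 29 = 27.
m₂ = c^(d_q) mod q: c ≡ 32 (mod 43), and 32^13 mod 43 = 39.
h = q_inv·(m₁ − m₂) mod p = 27·(27 − 39) mod 29 = 24.
m = m₂ + h·q = 39 + 24·43 = 1071.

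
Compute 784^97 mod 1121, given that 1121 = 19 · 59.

130

Mod 19: 784 ≡ 5; by Fermat, exponent reduces to 97 mod 18 = 7; 5^7 ≡ 16 (mod 19).
Mod 59: 784 ≡ 17; by Fermat, exponent reduces to 97 mod 58 = 39; 17^39 ≡ 12 (mod 59).
Combine by CRT: x ≡ 16 (mod 19), x ≡ 12 (mod 59) ⇒ x ≡ 130 (mod 1121).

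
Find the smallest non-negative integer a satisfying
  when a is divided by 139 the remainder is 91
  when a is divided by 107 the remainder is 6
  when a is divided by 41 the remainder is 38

The moduli are pairwise coprime; N = 139·107·41 = 609793.
N/139 = 4387; 4387 ≡ 78 (mod 139); 78·41 ≡ 1, so inverse 41.
N/107 = 5699; 5699 ≡ 28 (mod 107); 28·65 ≡ 1, so inverse 65.
N/41 = 14873; 14873 ≡ 31 (mod 41); 31·4 ≡ 1, so inverse 4.
a ≡ 91·4387·41 + 6·5699·65 + 38·14873·4 = 20851203.
20851203 mod 609793 = 118241.

118241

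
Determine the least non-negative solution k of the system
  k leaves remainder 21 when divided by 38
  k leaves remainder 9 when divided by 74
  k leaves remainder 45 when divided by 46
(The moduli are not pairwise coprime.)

Combine the congruences pairwise.
gcd(38, 74) = 2 and 2 | (9 − 21), so the pair is consistent; merging gives k ≡ 971 (mod 1406), where 1406 = lcm(38, 74).
gcd(1406, 46) = 2 and 2 | (45 − 971), so the pair is consistent; merging gives k ≡ 30497 (mod 32338), where 32338 = lcm(1406, 46).
The solution is unique modulo lcm(38, 74, 46) = 32338.

30497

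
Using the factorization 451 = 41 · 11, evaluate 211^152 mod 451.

37

Mod 41: 211 ≡ 6; by Fermat, exponent reduces to 152 mod 40 = 32; 6^32 ≡ 37 (mod 41).
Mod 11: 211 ≡ 2; by Fermat, exponent reduces to 152 mod 10 = 2; 2^2 ≡ 4 (mod 11).
Combine by CRT: x ≡ 37 (mod 41), x ≡ 4 (mod 11) ⇒ x ≡ 37 (mod 451).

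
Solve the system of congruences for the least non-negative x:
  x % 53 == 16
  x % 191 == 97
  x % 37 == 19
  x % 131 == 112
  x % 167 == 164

5925754851

The moduli are pairwise coprime; N = 53·191·37·131·167 = 8194052227.
N/53 = 154604759; 154604759 ≡ 49 (mod 53); 49·13 ≡ 1, so inverse 13.
N/191 = 42900797; 42900797 ≡ 96 (mod 191); 96·2 ≡ 1, so inverse 2.
N/37 = 221460871; 221460871 ≡ 35 (mod 37); 35·18 ≡ 1, so inverse 18.
N/131 = 62550017; 62550017 ≡ 6 (mod 131); 6·22 ≡ 1, so inverse 22.
N/167 = 49066181; 49066181 ≡ 78 (mod 167); 78·15 ≡ 1, so inverse 15.
x ≡ 16·154604759·13 + 97·42900797·2 + 19·221460871·18 + 112·62550017·22 + 164·49066181·15 = 391046209520.
391046209520 mod 8194052227 = 5925754851.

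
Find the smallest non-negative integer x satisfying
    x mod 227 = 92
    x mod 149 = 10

18933

From x ≡ 92 (mod 227) write x = 92 + 227t. Substituting into x ≡ 10 (mod 149) gives 227t ≡ 67 (mod 149), and since 78⁻¹ ≡ 128 (mod 149), t ≡ 83. Hence x ≡ 92 + 227·83 = 18933 (mod 33823).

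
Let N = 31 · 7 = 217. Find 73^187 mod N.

199

Mod 31: 73 ≡ 11; by Fermat, exponent reduces to 187 mod 30 = 7; 11^7 ≡ 13 (mod 31).
Mod 7: 73 ≡ 3; by Fermat, exponent reduces to 187 mod 6 = 1; 3^1 ≡ 3 (mod 7).
Combine by CRT: x ≡ 13 (mod 31), x ≡ 3 (mod 7) ⇒ x ≡ 199 (mod 217).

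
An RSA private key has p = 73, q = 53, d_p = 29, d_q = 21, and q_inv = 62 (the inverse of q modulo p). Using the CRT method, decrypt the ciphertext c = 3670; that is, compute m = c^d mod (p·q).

1785

m₁ = c^(d_p) mod p: c ≡ 20 (mod 73), and 20^29 mod 73 = 33.
m₂ = c^(d_q) mod q: c ≡ 13 (mod 53), and 13^21 mod 53 = 36.
h = q_inv·(m₁ − m₂) mod p = 62·(33 − 36) mod 73 = 33.
m = m₂ + h·q = 36 + 33·53 = 1785.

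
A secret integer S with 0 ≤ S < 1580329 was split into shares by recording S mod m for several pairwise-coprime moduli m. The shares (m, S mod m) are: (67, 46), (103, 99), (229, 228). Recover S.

The moduli are pairwise coprime; N = 67·103·229 = 1580329.
N/67 = 23587; 23587 ≡ 3 (mod 67); 3·45 ≡ 1, so inverse 45.
N/103 = 15343; 15343 ≡ 99 (mod 103); 99·77 ≡ 1, so inverse 77.
N/229 = 6901; 6901 ≡ 31 (mod 229); 31·133 ≡ 1, so inverse 133.
S ≡ 46·23587·45 + 99·15343·77 + 228·6901·133 = 375050703.
375050703 mod 1580329 = 512730.

512730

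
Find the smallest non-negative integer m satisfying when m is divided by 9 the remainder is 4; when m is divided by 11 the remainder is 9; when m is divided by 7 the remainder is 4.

The moduli are pairwise coprime; N = 9·11·7 = 693.
N/9 = 77; 77 ≡ 5 (mod 9); 5·2 ≡ 1, so inverse 2.
N/11 = 63; 63 ≡ 8 (mod 11); 8·7 ≡ 1, so inverse 7.
N/7 = 99; 99 ≡ 1 (mod 7), inverse 1.
m ≡ 4·77·2 + 9·63·7 + 4·99·1 = 4981.
4981 mod 693 = 130.

130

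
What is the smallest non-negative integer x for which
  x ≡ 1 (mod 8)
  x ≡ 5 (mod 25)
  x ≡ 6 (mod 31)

The moduli are pairwise coprime; N = 8·25·31 = 6200.
N/8 = 775; 775 ≡ 7 (mod 8); 7·7 ≡ 1, so inverse 7.
N/25 = 248; 248 ≡ 23 (mod 25); 23·12 ≡ 1, so inverse 12.
N/31 = 200; 200 ≡ 14 (mod 31); 14·20 ≡ 1, so inverse 20.
x ≡ 1·775·7 + 5·248·12 + 6·200·20 = 44305.
44305 mod 6200 = 905.

905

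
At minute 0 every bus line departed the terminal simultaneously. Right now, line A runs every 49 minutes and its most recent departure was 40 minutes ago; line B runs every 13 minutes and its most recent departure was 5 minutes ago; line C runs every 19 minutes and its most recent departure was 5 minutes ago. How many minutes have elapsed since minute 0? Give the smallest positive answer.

10379

The moduli are pairwise coprime; N = 49·13·19 = 12103.
N/49 = 247; 247 ≡ 2 (mod 49); 2·25 ≡ 1, so inverse 25.
N/13 = 931; 931 ≡ 8 (mod 13); 8·5 ≡ 1, so inverse 5.
N/19 = 637; 637 ≡ 10 (mod 19); 10·2 ≡ 1, so inverse 2.
t ≡ 40·247·25 + 5·931·5 + 5·637·2 = 276645.
276645 mod 12103 = 10379.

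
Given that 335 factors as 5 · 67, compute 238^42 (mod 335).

269

Mod 5: 238 ≡ 3; by Fermat, exponent reduces to 42 mod 4 = 2; 3^2 ≡ 4 (mod 5).
Mod 67: 238 ≡ 37; 37^42 ≡ 1 (mod 67).
Combine by CRT: x ≡ 4 (mod 5), x ≡ 1 (mod 67) ⇒ x ≡ 269 (mod 335).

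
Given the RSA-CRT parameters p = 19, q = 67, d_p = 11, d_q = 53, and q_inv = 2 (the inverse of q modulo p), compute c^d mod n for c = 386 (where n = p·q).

m₁ = c^(d_p) mod p: c ≡ 6 (mod 19), and 6^11 mod 19 = 17.
m₂ = c^(d_q) mod q: c ≡ 51 (mod 67), and 51^53 mod 67 = 31.
h = q_inv·(m₁ − m₂) mod p = 2·(17 − 31) mod 19 = 10.
m = m₂ + h·q = 31 + 10·67 = 701.

701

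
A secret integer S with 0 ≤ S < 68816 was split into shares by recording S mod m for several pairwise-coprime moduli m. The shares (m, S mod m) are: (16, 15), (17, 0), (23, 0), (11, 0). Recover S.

47311

The moduli are pairwise coprime; N = 16·17·23·11 = 68816.
N/16 = 4301; 4301 ≡ 13 (mod 16); 13·5 ≡ 1, so inverse 5.
N/17 = 4048; 4048 ≡ 2 (mod 17); 2·9 ≡ 1, so inverse 9.
N/23 = 2992; 2992 ≡ 2 (mod 23); 2·12 ≡ 1, so inverse 12.
N/11 = 6256; 6256 ≡ 8 (mod 11); 8·7 ≡ 1, so inverse 7.
S ≡ 15·4301·5 + 0·4048·9 + 0·2992·12 + 0·6256·7 = 322575.
322575 mod 68816 = 47311.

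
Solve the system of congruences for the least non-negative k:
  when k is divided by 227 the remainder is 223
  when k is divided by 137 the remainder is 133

31095

From k ≡ 223 (mod 227) write k = 223 + 227t. Substituting into k ≡ 133 (mod 137) gives 227t ≡ 47 (mod 137), and since 90⁻¹ ≡ 102 (mod 137), t ≡ 136. Hence k ≡ 223 + 227·136 = 31095 (mod 31099).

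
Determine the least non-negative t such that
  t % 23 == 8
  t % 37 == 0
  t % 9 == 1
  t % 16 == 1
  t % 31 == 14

The moduli are pairwise coprime; N = 23·37·9·16·31 = 3798864.
N/23 = 165168; 165168 ≡ 5 (mod 23); 5·14 ≡ 1, so inverse 14.
N/37 = 102672; 102672 ≡ 34 (mod 37); 34·12 ≡ 1, so inverse 12.
N/9 = 422096; 422096 ≡ 5 (mod 9); 5·2 ≡ 1, so inverse 2.
N/16 = 237429; 237429 ≡ 5 (mod 16); 5·13 ≡ 1, so inverse 13.
N/31 = 122544; 122544 ≡ 1 (mod 31), inverse 1.
t ≡ 8·165168·14 + 0·102672·12 + 1·422096·2 + 1·237429·13 + 14·122544·1 = 24145201.
24145201 mod 3798864 = 1352017.

1352017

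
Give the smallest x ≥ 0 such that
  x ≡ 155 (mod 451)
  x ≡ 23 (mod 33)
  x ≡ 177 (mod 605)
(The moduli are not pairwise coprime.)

Combine the congruences pairwise.
gcd(451, 33) = 11 and 11 | (23 − 155), so the pair is consistent; merging gives x ≡ 155 (mod 1353), where 1353 = lcm(451, 33).
gcd(1353, 605) = 11 and 11 | (177 − 155), so the pair is consistent; merging gives x ≡ 46157 (mod 74415), where 74415 = lcm(1353, 605).
The solution is unique modulo lcm(451, 33, 605) = 74415.

46157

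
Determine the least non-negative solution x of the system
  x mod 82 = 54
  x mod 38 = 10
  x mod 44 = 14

Combine the congruences pairwise.
gcd(82, 38) = 2 and 2 | (10 − 54), so the pair is consistent; merging gives x ≡ 1530 (mod 1558), where 1558 = lcm(82, 38).
gcd(1558, 44) = 2 and 2 | (14 − 1530), so the pair is consistent; merging gives x ≡ 26458 (mod 34276), where 34276 = lcm(1558, 44).
The solution is unique modulo lcm(82, 38, 44) = 34276.

26458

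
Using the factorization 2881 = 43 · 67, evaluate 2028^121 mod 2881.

566

Mod 43: 2028 ≡ 7; by Fermat, exponent reduces to 121 mod 42 = 37; 7^37 ≡ 7 (mod 43).
Mod 67: 2028 ≡ 18; by Fermat, exponent reduces to 121 mod 66 = 55; 18^55 ≡ 30 (mod 67).
Combine by CRT: x ≡ 7 (mod 43), x ≡ 30 (mod 67) ⇒ x ≡ 566 (mod 2881).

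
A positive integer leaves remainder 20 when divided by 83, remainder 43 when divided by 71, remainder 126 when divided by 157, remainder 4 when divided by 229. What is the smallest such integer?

The moduli are pairwise coprime; N = 83·71·157·229 = 211871029.
N/83 = 2552663; 2552663 ≡ 81 (mod 83); 81·41 ≡ 1, so inverse 41.
N/71 = 2984099; 2984099 ≡ 40 (mod 71); 40·16 ≡ 1, so inverse 16.
N/157 = 1349497; 1349497 ≡ 82 (mod 157); 82·90 ≡ 1, so inverse 90.
N/229 = 925201; 925201 ≡ 41 (mod 229); 41·162 ≡ 1, so inverse 162.
x ≡ 20·2552663·41 + 43·2984099·16 + 126·1349497·90 + 4·925201·162 = 20049070000.
20049070000 mod 211871029 = 133193274.

133193274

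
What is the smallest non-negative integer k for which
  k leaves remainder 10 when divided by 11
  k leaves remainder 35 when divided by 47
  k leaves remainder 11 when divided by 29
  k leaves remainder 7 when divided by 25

3607

The moduli are pairwise coprime; N = 11·47·29·25 = 374825.
N/11 = 34075; 34075 ≡ 8 (mod 11); 8·7 ≡ 1, so inverse 7.
N/47 = 7975; 7975 ≡ 32 (mod 47); 32·25 ≡ 1, so inverse 25.
N/29 = 12925; 12925 ≡ 20 (mod 29); 20·16 ≡ 1, so inverse 16.
N/25 = 14993; 14993 ≡ 18 (mod 25); 18·7 ≡ 1, so inverse 7.
k ≡ 10·34075·7 + 35·7975·25 + 11·12925·16 + 7·14993·7 = 12372832.
12372832 mod 374825 = 3607.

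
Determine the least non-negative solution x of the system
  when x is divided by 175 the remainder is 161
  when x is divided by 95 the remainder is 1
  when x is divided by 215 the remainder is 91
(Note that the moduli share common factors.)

66311

gcd(175, 95) = 5 and 5 | (1 − 161), so the pair is consistent; merging gives x ≡ 3136 (mod 3325), where 3325 = lcm(175, 95).
gcd(3325, 215) = 5 and 5 | (91 − 3136), so the pair is consistent; merging gives x ≡ 66311 (mod 142975), where 142975 = lcm(3325, 215).
The solution is unique modulo lcm(175, 95, 215) = 142975.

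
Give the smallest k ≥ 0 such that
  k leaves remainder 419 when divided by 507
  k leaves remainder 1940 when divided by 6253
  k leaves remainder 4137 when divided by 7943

846095

gcd(507, 6253) = 169 and 169 | (1940 − 419), so the pair is consistent; merging gives k ≡ 1940 (mod 18759), where 18759 = lcm(507, 6253).
gcd(18759, 7943) = 169 and 169 | (4137 − 1940), so the pair is consistent; merging gives k ≡ 846095 (mod 881673), where 881673 = lcm(18759, 7943).
The solution is unique modulo lcm(507, 6253, 7943) = 881673.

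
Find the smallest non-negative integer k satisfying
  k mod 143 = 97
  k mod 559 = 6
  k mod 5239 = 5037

906145

gcd(143, 559) = 13 and 13 | (6 − 97), so the pair is consistent; merging gives k ≡ 2242 (mod 6149), where 6149 = lcm(143, 559).
gcd(6149, 5239) = 13 and 13 | (5037 − 2242), so the pair is consistent; merging gives k ≡ 906145 (mod 2478047), where 2478047 = lcm(6149, 5239).
The solution is unique modulo lcm(143, 559, 5239) = 2478047.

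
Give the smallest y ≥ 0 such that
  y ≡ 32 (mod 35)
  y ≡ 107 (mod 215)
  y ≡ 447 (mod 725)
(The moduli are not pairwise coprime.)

gcd(35, 215) = 5 and 5 | (107 − 32), so the pair is consistent; merging gives y ≡ 1397 (mod 1505), where 1505 = lcm(35, 215).
gcd(1505, 725) = 5 and 5 | (447 − 1397), so the pair is consistent; merging gives y ≡ 114272 (mod 218225), where 218225 = lcm(1505, 725).
The solution is unique modulo lcm(35, 215, 725) = 218225.

114272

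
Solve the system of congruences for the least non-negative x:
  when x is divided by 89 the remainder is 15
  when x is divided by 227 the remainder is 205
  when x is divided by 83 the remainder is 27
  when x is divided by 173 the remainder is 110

The moduli are pairwise coprime; N = 89·227·83·173 = 290094877.
N/89 = 3259493; 3259493 ≡ 46 (mod 89); 46·60 ≡ 1, so inverse 60.
N/227 = 1277951; 1277951 ≡ 168 (mod 227); 168·50 ≡ 1, so inverse 50.
N/83 = 3495119; 3495119 ≡ 72 (mod 83); 72·15 ≡ 1, so inverse 15.
N/173 = 1676849; 1676849 ≡ 133 (mod 173); 133·160 ≡ 1, so inverse 160.
x ≡ 15·3259493·60 + 205·1277951·50 + 27·3495119·15 + 110·1676849·160 = 46960607045.
46960607045 mod 290094877 = 255331848.

255331848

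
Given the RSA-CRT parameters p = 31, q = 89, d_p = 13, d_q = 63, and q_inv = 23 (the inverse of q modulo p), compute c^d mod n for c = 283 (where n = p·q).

m₁ = c^(d_p) mod p: c ≡ 4 (mod 31), and 4^13 mod 31 = 2.
m₂ = c^(d_q) mod q: c ≡ 16 (mod 89), and 16^63 mod 89 = 45.
h = q_inv·(m₁ − m₂) mod p = 23·(2 − 45) mod 31 = 3.
m = m₂ + h·q = 45 + 3·89 = 312.

312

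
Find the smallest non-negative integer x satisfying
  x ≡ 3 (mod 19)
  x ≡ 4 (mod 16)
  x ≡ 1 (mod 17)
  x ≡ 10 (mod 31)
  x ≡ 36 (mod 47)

5027156

The moduli are pairwise coprime; N = 19·16·17·31·47 = 7529776.
N/19 = 396304; 396304 ≡ 2 (mod 19); 2·10 ≡ 1, so inverse 10.
N/16 = 470611; 470611 ≡ 3 (mod 16); 3·11 ≡ 1, so inverse 11.
N/17 = 442928; 442928 ≡ 10 (mod 17); 10·12 ≡ 1, so inverse 12.
N/31 = 242896; 242896 ≡ 11 (mod 31); 11·17 ≡ 1, so inverse 17.
N/47 = 160208; 160208 ≡ 32 (mod 47); 32·25 ≡ 1, so inverse 25.
x ≡ 3·396304·10 + 4·470611·11 + 1·442928·12 + 10·242896·17 + 36·160208·25 = 223390660.
223390660 mod 7529776 = 5027156.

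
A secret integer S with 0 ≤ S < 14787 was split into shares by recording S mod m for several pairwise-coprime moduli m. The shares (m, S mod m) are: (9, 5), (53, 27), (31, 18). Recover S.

The moduli are pairwise coprime; N = 9·53·31 = 14787.
N/9 = 1643; 1643 ≡ 5 (mod 9); 5·2 ≡ 1, so inverse 2.
N/53 = 279; 279 ≡ 14 (mod 53); 14·19 ≡ 1, so inverse 19.
N/31 = 477; 477 ≡ 12 (mod 31); 12·13 ≡ 1, so inverse 13.
S ≡ 5·1643·2 + 27·279·19 + 18·477·13 = 271175.
271175 mod 14787 = 5009.

5009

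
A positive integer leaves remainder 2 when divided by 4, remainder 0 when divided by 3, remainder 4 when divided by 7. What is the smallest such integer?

18

The moduli are pairwise coprime; N = 4·3·7 = 84.
N/4 = 21; 21 ≡ 1 (mod 4), inverse 1.
N/3 = 28; 28 ≡ 1 (mod 3), inverse 1.
N/7 = 12; 12 ≡ 5 (mod 7); 5·3 ≡ 1, so inverse 3.
t ≡ 2·21·1 + 0·28·1 + 4·12·3 = 186.
186 mod 84 = 18.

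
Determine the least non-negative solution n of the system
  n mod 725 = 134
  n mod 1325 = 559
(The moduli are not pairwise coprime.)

gcd(725, 1325) = 25 and 25 | (559 − 134), so the pair is consistent; merging gives n ≡ 20434 (mod 38425), where 38425 = lcm(725, 1325).
The solution is unique modulo lcm(725, 1325) = 38425.

20434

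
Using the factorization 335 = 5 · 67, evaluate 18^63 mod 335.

112

Mod 5: 18 ≡ 3; by Fermat, exponent reduces to 63 mod 4 = 3; 3^3 ≡ 2 (mod 5).
Mod 67: 18 ≡ 18; 18^63 ≡ 45 (mod 67).
Combine by CRT: x ≡ 2 (mod 5), x ≡ 45 (mod 67) ⇒ x ≡ 112 (mod 335).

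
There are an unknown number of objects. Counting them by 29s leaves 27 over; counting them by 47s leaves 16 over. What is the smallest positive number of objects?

1332

Combine the congruences pairwise.
From N ≡ 27 (mod 29) write N = 27 + 29t. Substituting into N ≡ 16 (mod 47) gives 29t ≡ 36 (mod 47), and since 29⁻¹ ≡ 13 (mod 47), t ≡ 45. Hence N ≡ 27 + 29·45 = 1332 (mod 1363).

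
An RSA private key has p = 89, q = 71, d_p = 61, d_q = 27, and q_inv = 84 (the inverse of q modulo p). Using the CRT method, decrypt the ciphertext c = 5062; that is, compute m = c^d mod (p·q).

461

m₁ = c^(d_p) mod p: c ≡ 78 (mod 89), and 78^61 mod 89 = 16.
m₂ = c^(d_q) mod q: c ≡ 21 (mod 71), and 21^27 mod 71 = 35.
h = q_inv·(m₁ − m₂) mod p = 84·(16 − 35) mod 89 = 6.
m = m₂ + h·q = 35 + 6·71 = 461.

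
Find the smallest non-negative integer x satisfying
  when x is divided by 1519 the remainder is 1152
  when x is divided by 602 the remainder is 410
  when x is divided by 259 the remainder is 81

gcd(1519, 602) = 7 and 7 | (410 − 1152), so the pair is consistent; merging gives x ≡ 116596 (mod 130634), where 130634 = lcm(1519, 602).
gcd(130634, 259) = 7 and 7 | (81 − 116596), so the pair is consistent; merging gives x ≡ 508498 (mod 4833458), where 4833458 = lcm(130634, 259).
The solution is unique modulo lcm(1519, 602, 259) = 4833458.

508498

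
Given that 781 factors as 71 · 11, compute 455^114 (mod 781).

80

Mod 71: 455 ≡ 29; by Fermat, exponent reduces to 114 mod 70 = 44; 29^44 ≡ 9 (mod 71).
Mod 11: 455 ≡ 4; by Fermat, exponent reduces to 114 mod 10 = 4; 4^4 ≡ 3 (mod 11).
Combine by CRT: x ≡ 9 (mod 71), x ≡ 3 (mod 11) ⇒ x ≡ 80 (mod 781).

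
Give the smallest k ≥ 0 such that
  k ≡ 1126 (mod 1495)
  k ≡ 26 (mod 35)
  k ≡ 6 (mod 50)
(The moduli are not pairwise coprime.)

81856

gcd(1495, 35) = 5 and 5 | (26 − 1126), so the pair is consistent; merging gives k ≡ 8601 (mod 10465), where 10465 = lcm(1495, 35).
gcd(10465, 50) = 5 and 5 | (6 − 8601), so the pair is consistent; merging gives k ≡ 81856 (mod 104650), where 104650 = lcm(10465, 50).
The solution is unique modulo lcm(1495, 35, 50) = 104650.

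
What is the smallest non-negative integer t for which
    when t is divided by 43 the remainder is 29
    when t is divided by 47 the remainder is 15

1190

From t ≡ 29 (mod 43) write t = 29 + 43s. Substituting into t ≡ 15 (mod 47) gives 43s ≡ 33 (mod 47), and since 43⁻¹ ≡ 35 (mod 47), s ≡ 27. Hence t ≡ 29 + 43·27 = 1190 (mod 2021).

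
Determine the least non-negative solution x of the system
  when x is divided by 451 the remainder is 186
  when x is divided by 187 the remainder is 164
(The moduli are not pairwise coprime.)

gcd(451, 187) = 11 and 11 | (164 − 186), so the pair is consistent; merging gives x ≡ 3343 (mod 7667), where 7667 = lcm(451, 187).
The solution is unique modulo lcm(451, 187) = 7667.

3343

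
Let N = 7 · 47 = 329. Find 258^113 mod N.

Mod 7: 258 ≡ 6; by Fermat, exponent reduces to 113 mod 6 = 5; 6^5 ≡ 6 (mod 7).
Mod 47: 258 ≡ 23; by Fermat, exponent reduces to 113 mod 46 = 21; 23^21 ≡ 43 (mod 47).
Combine by CRT: x ≡ 6 (mod 7), x ≡ 43 (mod 47) ⇒ x ≡ 90 (mod 329).

90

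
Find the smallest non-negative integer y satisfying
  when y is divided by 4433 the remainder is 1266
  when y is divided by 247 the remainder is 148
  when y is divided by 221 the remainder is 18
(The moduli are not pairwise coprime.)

1309001

Combine the congruences pairwise.
gcd(4433, 247) = 13 and 13 | (148 − 1266), so the pair is consistent; merging gives y ≡ 45596 (mod 84227), where 84227 = lcm(4433, 247).
gcd(84227, 221) = 13 and 13 | (18 − 45596), so the pair is consistent; merging gives y ≡ 1309001 (mod 1431859), where 1431859 = lcm(84227, 221).
The solution is unique modulo lcm(4433, 247, 221) = 1431859.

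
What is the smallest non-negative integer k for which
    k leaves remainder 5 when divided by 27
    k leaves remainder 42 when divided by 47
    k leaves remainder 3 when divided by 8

The moduli are pairwise coprime; N = 27·47·8 = 10152.
N/27 = 376; 376 ≡ 25 (mod 27); 25·13 ≡ 1, so inverse 13.
N/47 = 216; 216 ≡ 28 (mod 47); 28·42 ≡ 1, so inverse 42.
N/8 = 1269; 1269 ≡ 5 (mod 8); 5·5 ≡ 1, so inverse 5.
k ≡ 5·376·13 + 42·216·42 + 3·1269·5 = 424499.
424499 mod 10152 = 8267.

8267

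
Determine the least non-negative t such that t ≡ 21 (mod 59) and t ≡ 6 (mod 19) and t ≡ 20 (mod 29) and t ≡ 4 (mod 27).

302809

Combine the congruences pairwise.
From t ≡ 21 (mod 59) write t = 21 + 59s. Substituting into t ≡ 6 (mod 19) gives 59s ≡ 4 (mod 19), and since 2⁻¹ ≡ 10 (mod 19), s ≡ 2. Hence t ≡ 21 + 59·2 = 139 (mod 1121).
From t ≡ 139 (mod 1121) write t = 139 + 1121s. Substituting into t ≡ 20 (mod 29) gives 1121s ≡ 26 (mod 29), and since 19⁻¹ ≡ 26 (mod 29), s ≡ 9. Hence t ≡ 139 + 1121·9 = 10228 (mod 32509).
From t ≡ 10228 (mod 32509) write t = 10228 + 32509s. Substituting into t ≡ 4 (mod 27) gives 32509s ≡ 9 (mod 27), and since 1⁻¹ ≡ 1 (mod 27), s ≡ 9. Hence t ≡ 10228 + 32509·9 = 302809 (mod 877743).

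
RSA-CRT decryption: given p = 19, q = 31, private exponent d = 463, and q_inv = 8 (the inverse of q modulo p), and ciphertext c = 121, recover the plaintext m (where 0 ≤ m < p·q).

d_p = d mod (p−1) = 463 mod 18 = 13; d_q = d mod (q−1) = 13.
m₁ = c^(d_p) mod p: c ≡ 7 (mod 19), and 7^13 mod 19 = 7.
m₂ = c^(d_q) mod q: c ≡ 28 (mod 31), and 28^13 mod 31 = 7.
h = q_inv·(m₁ − m₂) mod p = 8·(7 − 7) mod 19 = 0.
m = m₂ + h·q = 7 + 0·31 = 7.

7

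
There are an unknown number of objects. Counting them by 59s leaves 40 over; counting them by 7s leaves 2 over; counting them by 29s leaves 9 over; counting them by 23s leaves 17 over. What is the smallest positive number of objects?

13610

Combine the congruences pairwise.
From N ≡ 40 (mod 59) write N = 40 + 59t. Substituting into N ≡ 2 (mod 7) gives 59t ≡ 4 (mod 7), and since 3⁻¹ ≡ 5 (mod 7), t ≡ 6. Hence N ≡ 40 + 59·6 = 394 (mod 413).
From N ≡ 394 (mod 413) write N = 394 + 413t. Substituting into N ≡ 9 (mod 29) gives 413t ≡ 21 (mod 29), and since 7⁻¹ ≡ 25 (mod 29), t ≡ 3. Hence N ≡ 394 + 413·3 = 1633 (mod 11977).
From N ≡ 1633 (mod 11977) write N = 1633 + 11977t. Substituting into N ≡ 17 (mod 23) gives 11977t ≡ 17 (mod 23), and since 17⁻¹ ≡ 19 (mod 23), t ≡ 1. Hence N ≡ 1633 + 11977·1 = 13610 (mod 275471).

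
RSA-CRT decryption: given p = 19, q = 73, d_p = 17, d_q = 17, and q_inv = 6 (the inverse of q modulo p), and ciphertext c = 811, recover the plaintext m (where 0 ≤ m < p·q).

m₁ = c^(d_p) mod p: c ≡ 13 (mod 19), and 13^17 mod 19 = 3.
m₂ = c^(d_q) mod q: c ≡ 8 (mod 73), and 8^17 mod 73 = 64.
h = q_inv·(m₁ − m₂) mod p = 6·(3 − 64) mod 19 = 14.
m = m₂ + h·q = 64 + 14·73 = 1086.

1086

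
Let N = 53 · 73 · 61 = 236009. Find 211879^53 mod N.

92311

Mod 53: 211879 ≡ 38; by Fermat, exponent reduces to 53 mod 52 = 1; 38^1 ≡ 38 (mod 53).
Mod 73: 211879 ≡ 33; 33^53 ≡ 39 (mod 73).
Mod 61: 211879 ≡ 26; 26^53 ≡ 18 (mod 61).
Combine by CRT: x ≡ 38 (mod 53), x ≡ 39 (mod 73), x ≡ 18 (mod 61) ⇒ x ≡ 92311 (mod 236009).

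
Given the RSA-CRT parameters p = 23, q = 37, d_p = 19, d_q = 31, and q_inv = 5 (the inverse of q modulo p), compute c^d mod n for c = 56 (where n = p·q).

m₁ = c^(d_p) mod p: c ≡ 10 (mod 23), and 10^19 mod 23 = 21.
m₂ = c^(d_q) mod q: c ≡ 19 (mod 37), and 19^31 mod 37 = 32.
h = q_inv·(m₁ − m₂) mod p = 5·(21 − 32) mod 23 = 14.
m = m₂ + h·q = 32 + 14·37 = 550.

550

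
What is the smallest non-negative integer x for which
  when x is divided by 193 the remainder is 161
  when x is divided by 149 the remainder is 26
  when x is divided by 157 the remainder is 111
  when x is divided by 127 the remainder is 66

The moduli are pairwise coprime; N = 193·149·157·127 = 573385823.
N/193 = 2970911; 2970911 ≡ 62 (mod 193); 62·165 ≡ 1, so inverse 165.
N/149 = 3848227; 3848227 ≡ 4 (mod 149); 4·112 ≡ 1, so inverse 112.
N/157 = 3652139; 3652139 ≡ 5 (mod 157); 5·63 ≡ 1, so inverse 63.
N/127 = 4514849; 4514849 ≡ 126 (mod 127); 126·126 ≡ 1, so inverse 126.
x ≡ 161·2970911·165 + 26·3848227·112 + 111·3652139·63 + 66·4514849·126 = 153213180050.
153213180050 mod 573385823 = 119165309.

119165309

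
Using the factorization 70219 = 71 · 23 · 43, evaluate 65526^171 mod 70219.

Mod 71: 65526 ≡ 64; by Fermat, exponent reduces to 171 mod 70 = 31; 64^31 ≡ 60 (mod 71).
Mod 23: 65526 ≡ 22; by Fermat, exponent reduces to 171 mod 22 = 17; 22^17 ≡ 22 (mod 23).
Mod 43: 65526 ≡ 37; by Fermat, exponent reduces to 171 mod 42 = 3; 37^3 ≡ 42 (mod 43).
Combine by CRT: x ≡ 60 (mod 71), x ≡ 22 (mod 23), x ≡ 42 (mod 43) ⇒ x ≡ 1977 (mod 70219).

1977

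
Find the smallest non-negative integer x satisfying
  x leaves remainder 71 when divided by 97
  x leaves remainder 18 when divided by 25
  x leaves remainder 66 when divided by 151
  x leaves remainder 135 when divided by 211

16938793

The moduli are pairwise coprime; N = 97·25·151·211 = 77262925.
N/97 = 796525; 796525 ≡ 58 (mod 97); 58·92 ≡ 1, so inverse 92.
N/25 = 3090517; 3090517 ≡ 17 (mod 25); 17·3 ≡ 1, so inverse 3.
N/151 = 511675; 511675 ≡ 87 (mod 151); 87·92 ≡ 1, so inverse 92.
N/211 = 366175; 366175 ≡ 90 (mod 211); 90·68 ≡ 1, so inverse 68.
x ≡ 71·796525·92 + 18·3090517·3 + 66·511675·92 + 135·366175·68 = 11838166318.
11838166318 mod 77262925 = 16938793.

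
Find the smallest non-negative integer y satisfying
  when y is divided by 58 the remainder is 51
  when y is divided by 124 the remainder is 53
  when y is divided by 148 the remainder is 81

gcd(58, 124) = 2 and 2 | (53 − 51), so the pair is consistent; merging gives y ≡ 921 (mod 3596), where 3596 = lcm(58, 124).
gcd(3596, 148) = 4 and 4 | (81 − 921), so the pair is consistent; merging gives y ≡ 101609 (mod 133052), where 133052 = lcm(3596, 148).
The solution is unique modulo lcm(58, 124, 148) = 133052.

101609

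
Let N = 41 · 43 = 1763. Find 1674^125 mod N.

659

Mod 41: 1674 ≡ 34; by Fermat, exponent reduces to 125 mod 40 = 5; 34^5 ≡ 3 (mod 41).
Mod 43: 1674 ≡ 40; by Fermat, exponent reduces to 125 mod 42 = 41; 40^41 ≡ 14 (mod 43).
Combine by CRT: x ≡ 3 (mod 41), x ≡ 14 (mod 43) ⇒ x ≡ 659 (mod 1763).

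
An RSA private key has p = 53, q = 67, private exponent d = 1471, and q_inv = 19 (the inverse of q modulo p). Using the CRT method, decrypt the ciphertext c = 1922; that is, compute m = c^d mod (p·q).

2017

d_p = d mod (p−1) = 1471 mod 52 = 15; d_q = d mod (q−1) = 19.
m₁ = c^(d_p) mod p: c ≡ 14 (mod 53), and 14^15 mod 53 = 3.
m₂ = c^(d_q) mod q: c ≡ 46 (mod 67), and 46^19 mod 67 = 7.
h = q_inv·(m₁ − m₂) mod p = 19·(3 − 7) mod 53 = 30.
m = m₂ + h·q = 7 + 30·67 = 2017.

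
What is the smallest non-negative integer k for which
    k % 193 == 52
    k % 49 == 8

6035

Combine the congruences pairwise.
From k ≡ 52 (mod 193) write k = 52 + 193t. Substituting into k ≡ 8 (mod 49) gives 193t ≡ 5 (mod 49), and since 46⁻¹ ≡ 16 (mod 49), t ≡ 31. Hence k ≡ 52 + 193·31 = 6035 (mod 9457).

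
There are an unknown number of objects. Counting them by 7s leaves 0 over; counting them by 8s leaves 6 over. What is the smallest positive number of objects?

14

Combine the congruences pairwise.
From N ≡ 0 (mod 7) write N = 0 + 7t. Substituting into N ≡ 6 (mod 8) gives 7t ≡ 6 (mod 8), and since 7⁻¹ ≡ 7 (mod 8), t ≡ 2. Hence N ≡ 0 + 7·2 = 14 (mod 56).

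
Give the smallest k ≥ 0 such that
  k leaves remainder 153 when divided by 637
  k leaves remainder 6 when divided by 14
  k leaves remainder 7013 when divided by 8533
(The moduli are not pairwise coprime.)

1500288

Combine the congruences pairwise.
gcd(637, 14) = 7 and 7 | (6 − 153), so the pair is consistent; merging gives k ≡ 790 (mod 1274), where 1274 = lcm(637, 14).
gcd(1274, 8533) = 7 and 7 | (7013 − 790), so the pair is consistent; merging gives k ≡ 1500288 (mod 1553006), where 1553006 = lcm(1274, 8533).
The solution is unique modulo lcm(637, 14, 8533) = 1553006.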